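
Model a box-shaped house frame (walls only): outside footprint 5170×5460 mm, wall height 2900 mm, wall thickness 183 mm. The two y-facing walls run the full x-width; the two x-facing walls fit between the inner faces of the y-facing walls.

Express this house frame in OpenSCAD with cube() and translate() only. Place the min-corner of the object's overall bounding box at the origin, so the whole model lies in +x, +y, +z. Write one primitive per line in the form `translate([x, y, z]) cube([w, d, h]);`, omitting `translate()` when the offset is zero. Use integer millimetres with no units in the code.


cube([5170, 183, 2900]);
translate([0, 5277, 0]) cube([5170, 183, 2900]);
translate([0, 183, 0]) cube([183, 5094, 2900]);
translate([4987, 183, 0]) cube([183, 5094, 2900]);


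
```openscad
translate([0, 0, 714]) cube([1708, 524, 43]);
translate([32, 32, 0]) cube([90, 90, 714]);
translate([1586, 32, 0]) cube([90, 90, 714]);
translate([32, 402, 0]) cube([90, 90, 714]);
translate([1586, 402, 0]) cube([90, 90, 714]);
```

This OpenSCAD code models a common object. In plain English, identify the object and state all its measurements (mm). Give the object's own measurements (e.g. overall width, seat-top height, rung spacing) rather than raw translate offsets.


A table: top 1708 mm (x) × 524 mm (y), 43 mm thick, upper face at z = 757 mm, on four 90×90 mm square legs, each inset 32 mm from the nearest pair of top edges from z = 0 to the bottom of the top.


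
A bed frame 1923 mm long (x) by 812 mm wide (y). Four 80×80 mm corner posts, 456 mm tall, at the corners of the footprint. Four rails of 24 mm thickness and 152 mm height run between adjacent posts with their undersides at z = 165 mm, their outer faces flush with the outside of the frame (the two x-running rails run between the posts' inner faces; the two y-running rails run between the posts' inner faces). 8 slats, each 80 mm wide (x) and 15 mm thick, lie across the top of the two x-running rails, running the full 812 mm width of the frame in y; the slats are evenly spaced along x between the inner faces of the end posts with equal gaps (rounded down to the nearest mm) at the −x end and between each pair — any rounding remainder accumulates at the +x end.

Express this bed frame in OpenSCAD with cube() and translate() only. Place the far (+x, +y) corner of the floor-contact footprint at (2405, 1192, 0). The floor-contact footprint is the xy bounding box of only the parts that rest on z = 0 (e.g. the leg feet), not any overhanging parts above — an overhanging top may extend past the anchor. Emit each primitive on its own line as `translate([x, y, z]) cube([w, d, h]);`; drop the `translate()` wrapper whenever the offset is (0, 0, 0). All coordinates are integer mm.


translate([482, 380, 0]) cube([80, 80, 456]);
translate([482, 1112, 0]) cube([80, 80, 456]);
translate([2325, 380, 0]) cube([80, 80, 456]);
translate([2325, 1112, 0]) cube([80, 80, 456]);
translate([562, 380, 165]) cube([1763, 24, 152]);
translate([562, 1168, 165]) cube([1763, 24, 152]);
translate([482, 460, 165]) cube([24, 652, 152]);
translate([2381, 460, 165]) cube([24, 652, 152]);
translate([686, 380, 317]) cube([80, 812, 15]);
translate([890, 380, 317]) cube([80, 812, 15]);
translate([1094, 380, 317]) cube([80, 812, 15]);
translate([1298, 380, 317]) cube([80, 812, 15]);
translate([1502, 380, 317]) cube([80, 812, 15]);
translate([1706, 380, 317]) cube([80, 812, 15]);
translate([1910, 380, 317]) cube([80, 812, 15]);
translate([2114, 380, 317]) cube([80, 812, 15]);


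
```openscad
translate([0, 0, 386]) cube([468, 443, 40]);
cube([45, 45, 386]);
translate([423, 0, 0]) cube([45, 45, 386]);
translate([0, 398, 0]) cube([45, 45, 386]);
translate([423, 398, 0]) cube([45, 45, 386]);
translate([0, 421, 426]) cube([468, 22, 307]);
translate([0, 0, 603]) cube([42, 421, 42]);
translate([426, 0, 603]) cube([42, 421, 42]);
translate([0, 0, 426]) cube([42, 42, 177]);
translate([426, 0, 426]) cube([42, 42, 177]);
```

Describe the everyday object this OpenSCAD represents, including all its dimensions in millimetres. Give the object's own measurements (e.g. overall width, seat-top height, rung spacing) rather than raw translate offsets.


A chair. The seat is a 468×443×40 mm slab with its top at z = 426 mm, on four 45×45 mm corner legs (flush with the seat edges, standing on z = 0). A flat backrest 22 mm thick, 307 mm tall, spans the full seat width and rises from the seat top along its +y edge, rear face flush with the rear of the seat. Two armrests of 42×42 mm section run along each side from the seat's front edge to the front of the backrest, top faces 219 mm above the seat top and outer faces flush with the seat's x-edges; a 42×42 mm post under the front of each armrest stands on the seat at the front corner.


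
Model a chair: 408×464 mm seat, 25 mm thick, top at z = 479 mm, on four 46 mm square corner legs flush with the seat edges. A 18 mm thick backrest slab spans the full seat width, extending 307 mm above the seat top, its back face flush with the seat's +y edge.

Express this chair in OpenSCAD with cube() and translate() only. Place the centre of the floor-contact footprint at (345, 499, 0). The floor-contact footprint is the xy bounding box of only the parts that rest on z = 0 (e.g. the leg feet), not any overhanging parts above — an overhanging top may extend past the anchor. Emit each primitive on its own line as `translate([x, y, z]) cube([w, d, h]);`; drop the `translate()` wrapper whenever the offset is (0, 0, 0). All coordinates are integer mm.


translate([141, 267, 454]) cube([408, 464, 25]);
translate([141, 267, 0]) cube([46, 46, 454]);
translate([503, 267, 0]) cube([46, 46, 454]);
translate([141, 685, 0]) cube([46, 46, 454]);
translate([503, 685, 0]) cube([46, 46, 454]);
translate([141, 713, 479]) cube([408, 18, 307]);


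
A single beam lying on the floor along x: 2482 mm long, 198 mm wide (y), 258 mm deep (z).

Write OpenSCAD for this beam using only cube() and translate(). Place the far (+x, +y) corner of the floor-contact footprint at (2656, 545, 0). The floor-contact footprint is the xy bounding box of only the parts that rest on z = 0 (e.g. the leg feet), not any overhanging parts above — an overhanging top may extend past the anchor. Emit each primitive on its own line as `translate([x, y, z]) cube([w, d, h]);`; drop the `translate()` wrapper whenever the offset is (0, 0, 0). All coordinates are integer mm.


translate([174, 347, 0]) cube([2482, 198, 258]);


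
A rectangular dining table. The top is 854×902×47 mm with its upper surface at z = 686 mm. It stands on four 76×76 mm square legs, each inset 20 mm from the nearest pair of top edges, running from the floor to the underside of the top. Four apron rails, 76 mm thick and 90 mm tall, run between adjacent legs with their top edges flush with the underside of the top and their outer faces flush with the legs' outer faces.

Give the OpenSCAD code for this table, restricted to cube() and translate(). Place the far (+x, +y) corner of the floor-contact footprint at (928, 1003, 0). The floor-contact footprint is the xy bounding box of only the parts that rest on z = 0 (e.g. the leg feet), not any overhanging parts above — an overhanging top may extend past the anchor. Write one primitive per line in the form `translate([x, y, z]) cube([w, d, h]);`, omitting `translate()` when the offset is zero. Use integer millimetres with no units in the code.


translate([94, 121, 639]) cube([854, 902, 47]);
translate([114, 141, 0]) cube([76, 76, 639]);
translate([852, 141, 0]) cube([76, 76, 639]);
translate([114, 927, 0]) cube([76, 76, 639]);
translate([852, 927, 0]) cube([76, 76, 639]);
translate([190, 141, 549]) cube([662, 76, 90]);
translate([190, 927, 549]) cube([662, 76, 90]);
translate([114, 217, 549]) cube([76, 710, 90]);
translate([852, 217, 549]) cube([76, 710, 90]);


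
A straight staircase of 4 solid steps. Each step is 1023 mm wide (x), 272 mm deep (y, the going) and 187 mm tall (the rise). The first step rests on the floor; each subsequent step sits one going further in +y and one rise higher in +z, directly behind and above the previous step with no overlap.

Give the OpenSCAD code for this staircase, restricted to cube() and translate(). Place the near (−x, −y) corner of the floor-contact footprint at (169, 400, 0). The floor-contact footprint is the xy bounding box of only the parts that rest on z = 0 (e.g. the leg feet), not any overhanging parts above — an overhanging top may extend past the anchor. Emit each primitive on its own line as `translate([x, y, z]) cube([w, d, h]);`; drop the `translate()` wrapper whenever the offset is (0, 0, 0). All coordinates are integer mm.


translate([169, 400, 0]) cube([1023, 272, 187]);
translate([169, 672, 187]) cube([1023, 272, 187]);
translate([169, 944, 374]) cube([1023, 272, 187]);
translate([169, 1216, 561]) cube([1023, 272, 187]);


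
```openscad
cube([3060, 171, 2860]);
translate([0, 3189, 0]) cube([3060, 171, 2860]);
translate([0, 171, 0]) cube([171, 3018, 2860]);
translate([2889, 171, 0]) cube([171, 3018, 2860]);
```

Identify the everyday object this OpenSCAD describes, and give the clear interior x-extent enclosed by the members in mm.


A house (or room) frame. The interior width is 2718 mm.

Four 2860 mm walls enclosing a rectangle with no floor or roof — a room or house frame. Outside width is 3060 mm and wall thickness is 171 mm, so the interior width is 3060 − 2 × 171 = 2718 mm.


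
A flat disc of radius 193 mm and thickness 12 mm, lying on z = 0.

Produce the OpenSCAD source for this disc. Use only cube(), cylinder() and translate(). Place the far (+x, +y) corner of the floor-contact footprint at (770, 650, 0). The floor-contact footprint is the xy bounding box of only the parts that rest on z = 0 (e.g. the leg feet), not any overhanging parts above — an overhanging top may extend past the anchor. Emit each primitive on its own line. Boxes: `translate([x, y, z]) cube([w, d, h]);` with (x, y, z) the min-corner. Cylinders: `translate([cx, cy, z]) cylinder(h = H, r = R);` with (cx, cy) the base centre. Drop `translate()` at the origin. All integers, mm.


translate([577, 457, 0]) cylinder(h = 12, r = 193);


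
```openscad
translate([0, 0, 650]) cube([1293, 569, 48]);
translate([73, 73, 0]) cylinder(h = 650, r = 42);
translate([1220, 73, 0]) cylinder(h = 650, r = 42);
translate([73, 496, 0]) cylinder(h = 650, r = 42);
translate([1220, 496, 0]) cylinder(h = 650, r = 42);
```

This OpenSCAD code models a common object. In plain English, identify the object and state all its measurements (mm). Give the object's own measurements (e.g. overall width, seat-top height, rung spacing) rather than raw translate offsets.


A table: top 1293 mm (x) × 569 mm (y), 48 mm thick, upper face at z = 698 mm, on four round legs of 84 mm diameter, each leg's bounding box inset 31 mm from the nearest pair of top edges from z = 0 to the bottom of the top.


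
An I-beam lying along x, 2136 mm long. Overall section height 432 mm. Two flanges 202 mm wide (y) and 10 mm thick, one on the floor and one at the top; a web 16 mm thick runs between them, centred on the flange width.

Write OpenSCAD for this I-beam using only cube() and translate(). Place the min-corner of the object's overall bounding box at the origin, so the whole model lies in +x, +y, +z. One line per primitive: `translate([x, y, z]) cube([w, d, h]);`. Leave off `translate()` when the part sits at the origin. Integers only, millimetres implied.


cube([2136, 202, 10]);
translate([0, 93, 10]) cube([2136, 16, 412]);
translate([0, 0, 422]) cube([2136, 202, 10]);


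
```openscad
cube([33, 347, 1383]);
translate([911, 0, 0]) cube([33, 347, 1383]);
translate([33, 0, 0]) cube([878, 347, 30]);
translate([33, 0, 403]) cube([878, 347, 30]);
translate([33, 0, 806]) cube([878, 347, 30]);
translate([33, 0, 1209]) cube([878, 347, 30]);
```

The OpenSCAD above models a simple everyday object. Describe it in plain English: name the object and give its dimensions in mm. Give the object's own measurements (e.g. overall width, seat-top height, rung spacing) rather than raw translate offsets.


An open bookshelf. Two side panels, each 33 mm thick, 347 mm deep and 1383 mm tall, stand 944 mm apart (outside-to-outside). Between them sit 4 shelves, each 30 mm thick and 347 mm deep, spanning the full gap between the sides. The bottom shelf rests on the floor (its underside at z = 0) and the clear gap between one shelf's top and the next shelf's underside is 373 mm.


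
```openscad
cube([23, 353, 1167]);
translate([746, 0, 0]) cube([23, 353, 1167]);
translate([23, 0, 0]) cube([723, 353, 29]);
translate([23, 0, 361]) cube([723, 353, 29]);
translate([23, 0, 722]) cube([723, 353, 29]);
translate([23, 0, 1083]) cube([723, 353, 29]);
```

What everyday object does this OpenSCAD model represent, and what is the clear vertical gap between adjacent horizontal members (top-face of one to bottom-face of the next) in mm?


A bookshelf. The clear shelf gap is 332 mm.

Two tall side panels with 4 horizontal boards between them — a bookshelf. The first two shelf undersides are at z = 0 and z = 361; with shelf thickness 29, the clear gap is 361 − 0 − 29 = 332 mm.


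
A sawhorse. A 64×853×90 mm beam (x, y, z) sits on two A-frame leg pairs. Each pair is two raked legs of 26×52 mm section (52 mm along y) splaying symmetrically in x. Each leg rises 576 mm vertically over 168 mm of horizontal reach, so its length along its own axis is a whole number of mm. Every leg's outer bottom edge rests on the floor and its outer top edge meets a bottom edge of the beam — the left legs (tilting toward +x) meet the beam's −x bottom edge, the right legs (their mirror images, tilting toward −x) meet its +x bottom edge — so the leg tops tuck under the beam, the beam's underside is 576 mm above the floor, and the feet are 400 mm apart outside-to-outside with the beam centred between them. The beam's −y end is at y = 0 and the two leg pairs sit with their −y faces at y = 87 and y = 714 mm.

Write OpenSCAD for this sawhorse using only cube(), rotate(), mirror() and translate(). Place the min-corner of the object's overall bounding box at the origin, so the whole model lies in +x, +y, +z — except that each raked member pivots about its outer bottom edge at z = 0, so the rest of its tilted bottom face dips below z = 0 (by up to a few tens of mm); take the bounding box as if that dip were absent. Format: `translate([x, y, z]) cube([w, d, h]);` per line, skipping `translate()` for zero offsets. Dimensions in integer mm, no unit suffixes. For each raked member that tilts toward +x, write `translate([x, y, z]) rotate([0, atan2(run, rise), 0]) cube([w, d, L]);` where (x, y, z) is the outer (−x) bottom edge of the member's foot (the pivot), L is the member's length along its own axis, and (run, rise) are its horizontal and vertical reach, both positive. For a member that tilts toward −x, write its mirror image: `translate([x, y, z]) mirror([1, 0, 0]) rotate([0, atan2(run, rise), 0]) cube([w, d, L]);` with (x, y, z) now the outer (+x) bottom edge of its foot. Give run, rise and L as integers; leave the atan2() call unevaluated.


// leg length = √(168² + 576²) = 600
// right-leg outer foot x = 2·168 + 64 = 400
// beam min-corner = (168, 0, 576)
translate([168, 0, 576]) cube([64, 853, 90]);
translate([0, 87, 0]) rotate([0, atan2(168, 576), 0]) cube([26, 52, 600]);
translate([400, 87, 0]) mirror([1, 0, 0]) rotate([0, atan2(168, 576), 0]) cube([26, 52, 600]);
translate([0, 714, 0]) rotate([0, atan2(168, 576), 0]) cube([26, 52, 600]);
translate([400, 714, 0]) mirror([1, 0, 0]) rotate([0, atan2(168, 576), 0]) cube([26, 52, 600]);


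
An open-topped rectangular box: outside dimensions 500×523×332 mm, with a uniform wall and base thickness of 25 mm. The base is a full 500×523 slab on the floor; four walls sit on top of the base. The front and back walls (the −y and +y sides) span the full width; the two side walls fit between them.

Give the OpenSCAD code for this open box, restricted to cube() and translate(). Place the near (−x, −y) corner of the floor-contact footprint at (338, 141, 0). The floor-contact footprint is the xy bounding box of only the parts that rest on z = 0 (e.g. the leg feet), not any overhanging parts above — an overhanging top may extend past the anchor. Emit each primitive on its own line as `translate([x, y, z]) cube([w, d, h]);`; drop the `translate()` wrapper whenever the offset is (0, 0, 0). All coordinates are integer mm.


translate([338, 141, 0]) cube([500, 523, 25]);
translate([338, 141, 25]) cube([500, 25, 307]);
translate([338, 639, 25]) cube([500, 25, 307]);
translate([338, 166, 25]) cube([25, 473, 307]);
translate([813, 166, 25]) cube([25, 473, 307]);


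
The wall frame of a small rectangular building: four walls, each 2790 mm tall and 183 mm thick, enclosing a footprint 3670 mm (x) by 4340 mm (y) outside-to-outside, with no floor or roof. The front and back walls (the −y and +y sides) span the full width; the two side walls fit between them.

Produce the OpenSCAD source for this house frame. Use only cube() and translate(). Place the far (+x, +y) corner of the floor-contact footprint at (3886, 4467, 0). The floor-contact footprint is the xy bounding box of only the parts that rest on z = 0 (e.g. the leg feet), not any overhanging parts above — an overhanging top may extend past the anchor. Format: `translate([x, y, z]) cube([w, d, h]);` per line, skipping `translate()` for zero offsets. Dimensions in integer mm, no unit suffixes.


translate([216, 127, 0]) cube([3670, 183, 2790]);
translate([216, 4284, 0]) cube([3670, 183, 2790]);
translate([216, 310, 0]) cube([183, 3974, 2790]);
translate([3703, 310, 0]) cube([183, 3974, 2790]);


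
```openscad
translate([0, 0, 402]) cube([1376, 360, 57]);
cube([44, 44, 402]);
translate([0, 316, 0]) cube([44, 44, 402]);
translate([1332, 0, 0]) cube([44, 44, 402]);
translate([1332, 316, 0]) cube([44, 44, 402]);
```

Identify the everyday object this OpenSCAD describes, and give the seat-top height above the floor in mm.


A bench. The seat-top height is 459 mm.

A long slab on four corner posts — a bench. The slab sits at z = 402 with thickness 57, so the top is 402 + 57 = 459 mm.


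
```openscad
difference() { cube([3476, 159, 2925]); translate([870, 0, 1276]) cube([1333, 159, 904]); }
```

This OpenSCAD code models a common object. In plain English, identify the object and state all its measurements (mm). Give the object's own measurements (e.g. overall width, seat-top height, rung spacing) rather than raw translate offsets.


A wall 3476 mm long (x), 159 mm thick (y), 2925 mm tall, with a rectangular window opening cut through it. The opening is 1333 mm wide and 904 mm tall; its sill is at z = 1276 mm and its near (−x) edge is 870 mm from the wall's −x end. The opening passes through the full wall thickness.


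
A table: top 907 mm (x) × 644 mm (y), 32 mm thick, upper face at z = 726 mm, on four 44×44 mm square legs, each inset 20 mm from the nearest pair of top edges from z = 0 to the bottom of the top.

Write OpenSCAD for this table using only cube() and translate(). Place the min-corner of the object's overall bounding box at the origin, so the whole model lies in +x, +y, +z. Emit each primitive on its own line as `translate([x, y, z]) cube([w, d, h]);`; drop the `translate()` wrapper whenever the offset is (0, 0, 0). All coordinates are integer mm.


translate([0, 0, 694]) cube([907, 644, 32]);
translate([20, 20, 0]) cube([44, 44, 694]);
translate([843, 20, 0]) cube([44, 44, 694]);
translate([20, 580, 0]) cube([44, 44, 694]);
translate([843, 580, 0]) cube([44, 44, 694]);


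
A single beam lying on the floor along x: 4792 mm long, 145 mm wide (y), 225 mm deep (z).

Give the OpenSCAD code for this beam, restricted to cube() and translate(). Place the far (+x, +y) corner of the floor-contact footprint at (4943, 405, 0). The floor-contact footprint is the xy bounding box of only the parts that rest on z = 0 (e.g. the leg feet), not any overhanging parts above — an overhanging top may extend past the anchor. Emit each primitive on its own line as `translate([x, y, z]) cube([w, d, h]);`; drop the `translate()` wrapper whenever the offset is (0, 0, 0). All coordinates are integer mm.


translate([151, 260, 0]) cube([4792, 145, 225]);


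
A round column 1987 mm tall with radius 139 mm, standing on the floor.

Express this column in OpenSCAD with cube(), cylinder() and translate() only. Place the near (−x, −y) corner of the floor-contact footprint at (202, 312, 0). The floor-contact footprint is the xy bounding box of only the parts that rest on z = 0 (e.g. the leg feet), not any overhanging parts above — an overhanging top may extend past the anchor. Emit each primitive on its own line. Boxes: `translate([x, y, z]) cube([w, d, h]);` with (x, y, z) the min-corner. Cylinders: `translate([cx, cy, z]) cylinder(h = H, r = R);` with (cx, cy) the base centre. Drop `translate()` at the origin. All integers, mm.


translate([341, 451, 0]) cylinder(h = 1987, r = 139);


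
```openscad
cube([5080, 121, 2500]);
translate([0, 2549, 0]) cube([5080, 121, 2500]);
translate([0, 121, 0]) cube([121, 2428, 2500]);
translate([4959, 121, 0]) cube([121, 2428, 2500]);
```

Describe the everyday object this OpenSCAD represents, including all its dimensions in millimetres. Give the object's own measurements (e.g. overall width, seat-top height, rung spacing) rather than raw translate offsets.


The wall frame of a small rectangular building: four walls, each 2500 mm tall and 121 mm thick, enclosing a footprint 5080 mm (x) by 2670 mm (y) outside-to-outside, with no floor or roof. The front and back walls (the −y and +y sides) span the full width; the two side walls fit between them.


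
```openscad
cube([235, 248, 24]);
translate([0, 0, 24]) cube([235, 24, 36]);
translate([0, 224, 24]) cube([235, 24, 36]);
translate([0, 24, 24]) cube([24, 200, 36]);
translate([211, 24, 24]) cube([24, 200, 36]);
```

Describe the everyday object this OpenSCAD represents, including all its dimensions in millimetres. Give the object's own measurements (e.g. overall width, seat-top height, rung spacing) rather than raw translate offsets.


An open-topped rectangular box: outside dimensions 235×248×60 mm, with a uniform wall and base thickness of 24 mm. The base is a full 235×248 slab on the floor; four walls sit on top of the base. The front and back walls (the −y and +y sides) span the full width; the two side walls fit between them.


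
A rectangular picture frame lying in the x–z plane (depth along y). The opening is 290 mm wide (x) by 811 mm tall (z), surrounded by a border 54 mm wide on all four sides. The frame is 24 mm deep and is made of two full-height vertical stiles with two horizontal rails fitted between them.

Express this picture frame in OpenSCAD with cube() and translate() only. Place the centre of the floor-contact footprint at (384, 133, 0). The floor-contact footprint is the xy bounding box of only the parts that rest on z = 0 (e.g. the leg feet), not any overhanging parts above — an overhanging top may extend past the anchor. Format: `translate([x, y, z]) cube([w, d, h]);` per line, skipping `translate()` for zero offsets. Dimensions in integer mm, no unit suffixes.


translate([185, 121, 0]) cube([54, 24, 919]);
translate([529, 121, 0]) cube([54, 24, 919]);
translate([239, 121, 0]) cube([290, 24, 54]);
translate([239, 121, 865]) cube([290, 24, 54]);


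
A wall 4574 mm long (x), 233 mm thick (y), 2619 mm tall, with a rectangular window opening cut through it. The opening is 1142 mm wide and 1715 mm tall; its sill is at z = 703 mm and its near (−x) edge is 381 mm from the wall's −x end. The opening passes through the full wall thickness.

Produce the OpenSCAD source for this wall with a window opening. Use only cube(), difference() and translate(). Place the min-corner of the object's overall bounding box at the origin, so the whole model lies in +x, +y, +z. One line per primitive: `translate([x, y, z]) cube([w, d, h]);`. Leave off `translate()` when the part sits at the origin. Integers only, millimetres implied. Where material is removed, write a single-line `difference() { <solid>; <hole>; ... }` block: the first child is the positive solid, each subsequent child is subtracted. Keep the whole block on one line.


difference() { cube([4574, 233, 2619]); translate([381, 0, 703]) cube([1142, 233, 1715]); }


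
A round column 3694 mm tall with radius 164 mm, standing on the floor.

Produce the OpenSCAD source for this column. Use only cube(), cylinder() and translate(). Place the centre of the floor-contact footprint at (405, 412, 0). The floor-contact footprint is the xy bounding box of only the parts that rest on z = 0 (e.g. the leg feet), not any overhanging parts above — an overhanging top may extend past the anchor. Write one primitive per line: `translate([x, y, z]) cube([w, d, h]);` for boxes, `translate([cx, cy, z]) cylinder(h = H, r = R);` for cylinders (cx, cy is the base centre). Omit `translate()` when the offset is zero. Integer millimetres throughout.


translate([405, 412, 0]) cylinder(h = 3694, r = 164);


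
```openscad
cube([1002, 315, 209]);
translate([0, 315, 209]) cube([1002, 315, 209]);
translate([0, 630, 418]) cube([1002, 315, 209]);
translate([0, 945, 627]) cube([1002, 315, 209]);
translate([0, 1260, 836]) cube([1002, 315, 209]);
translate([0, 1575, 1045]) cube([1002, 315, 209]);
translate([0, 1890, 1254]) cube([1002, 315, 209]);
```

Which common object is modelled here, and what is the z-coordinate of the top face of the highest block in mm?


A staircase. The total rise is 1463 mm.

7 identical blocks, each offset up and back from the previous — a staircase. Each step is 209 mm tall and there are 7 of them, so the total rise is 7 × 209 = 1463 mm.


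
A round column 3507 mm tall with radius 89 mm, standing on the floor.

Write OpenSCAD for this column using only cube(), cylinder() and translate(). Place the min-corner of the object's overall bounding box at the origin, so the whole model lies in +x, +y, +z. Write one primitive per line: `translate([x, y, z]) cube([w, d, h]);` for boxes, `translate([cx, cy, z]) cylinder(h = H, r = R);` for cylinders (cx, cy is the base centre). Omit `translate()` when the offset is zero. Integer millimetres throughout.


translate([89, 89, 0]) cylinder(h = 3507, r = 89);


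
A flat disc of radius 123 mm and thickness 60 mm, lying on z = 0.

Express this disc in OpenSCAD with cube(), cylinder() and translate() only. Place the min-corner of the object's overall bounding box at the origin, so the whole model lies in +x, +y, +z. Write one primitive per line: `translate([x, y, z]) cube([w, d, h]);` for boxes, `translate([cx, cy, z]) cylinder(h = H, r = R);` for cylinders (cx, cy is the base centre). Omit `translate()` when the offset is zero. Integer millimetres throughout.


translate([123, 123, 0]) cylinder(h = 60, r = 123);


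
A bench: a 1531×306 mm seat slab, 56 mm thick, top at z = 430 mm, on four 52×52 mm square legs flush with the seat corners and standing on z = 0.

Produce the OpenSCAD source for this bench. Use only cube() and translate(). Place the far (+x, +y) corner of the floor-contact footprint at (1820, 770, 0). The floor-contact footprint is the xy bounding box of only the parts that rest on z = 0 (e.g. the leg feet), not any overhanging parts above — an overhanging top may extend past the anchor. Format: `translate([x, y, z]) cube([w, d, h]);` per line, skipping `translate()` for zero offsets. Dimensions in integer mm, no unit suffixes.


translate([289, 464, 374]) cube([1531, 306, 56]);
translate([289, 464, 0]) cube([52, 52, 374]);
translate([289, 718, 0]) cube([52, 52, 374]);
translate([1768, 464, 0]) cube([52, 52, 374]);
translate([1768, 718, 0]) cube([52, 52, 374]);


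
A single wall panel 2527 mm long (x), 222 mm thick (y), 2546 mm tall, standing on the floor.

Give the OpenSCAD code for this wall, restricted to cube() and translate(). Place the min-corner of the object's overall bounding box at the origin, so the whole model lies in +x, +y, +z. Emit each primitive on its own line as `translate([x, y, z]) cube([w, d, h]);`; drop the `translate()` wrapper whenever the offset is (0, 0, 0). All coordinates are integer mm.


cube([2527, 222, 2546]);


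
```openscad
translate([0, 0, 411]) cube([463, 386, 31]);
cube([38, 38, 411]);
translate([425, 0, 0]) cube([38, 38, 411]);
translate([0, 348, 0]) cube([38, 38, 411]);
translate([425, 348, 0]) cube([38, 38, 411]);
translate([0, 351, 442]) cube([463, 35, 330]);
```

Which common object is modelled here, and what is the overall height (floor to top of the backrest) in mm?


A chair. The overall height is 772 mm.

A slab on four corner posts with a tall panel at the back — a chair. The seat slab sits at z = 411 with thickness 31, and the 330 mm backrest starts at the seat top, so the overall height is 411 + 31 + 330 = 772 mm.


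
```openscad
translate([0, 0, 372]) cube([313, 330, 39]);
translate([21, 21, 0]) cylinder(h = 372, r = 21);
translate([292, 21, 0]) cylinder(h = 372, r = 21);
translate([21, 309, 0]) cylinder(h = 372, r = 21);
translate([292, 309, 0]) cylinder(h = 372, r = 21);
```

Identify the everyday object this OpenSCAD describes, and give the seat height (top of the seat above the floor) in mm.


A stool. The seat height is 411 mm.

A 313×330×39 slab at z = 372 on four corner cylinders — a stool. The seat top is 372 + 39 = 411 mm.


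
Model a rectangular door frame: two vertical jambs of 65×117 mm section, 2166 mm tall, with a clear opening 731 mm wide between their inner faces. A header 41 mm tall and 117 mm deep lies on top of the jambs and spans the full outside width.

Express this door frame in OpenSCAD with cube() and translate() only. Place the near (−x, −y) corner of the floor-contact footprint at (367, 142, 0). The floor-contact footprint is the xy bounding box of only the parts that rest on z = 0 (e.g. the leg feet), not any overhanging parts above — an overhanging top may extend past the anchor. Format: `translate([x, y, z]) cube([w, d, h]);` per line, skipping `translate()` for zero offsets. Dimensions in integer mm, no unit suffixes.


translate([367, 142, 0]) cube([65, 117, 2166]);
translate([1163, 142, 0]) cube([65, 117, 2166]);
translate([367, 142, 2166]) cube([861, 117, 41]);


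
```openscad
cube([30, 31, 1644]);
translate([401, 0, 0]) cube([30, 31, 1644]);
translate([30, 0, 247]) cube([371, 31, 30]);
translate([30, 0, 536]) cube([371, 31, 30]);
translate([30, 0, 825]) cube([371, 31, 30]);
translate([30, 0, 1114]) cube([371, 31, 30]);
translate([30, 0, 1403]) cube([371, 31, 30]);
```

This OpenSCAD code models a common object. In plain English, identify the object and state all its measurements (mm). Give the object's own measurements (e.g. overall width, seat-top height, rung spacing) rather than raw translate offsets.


A straight ladder. Two 30×31 mm vertical rails, 1644 mm tall, stand 431 mm apart (outside-to-outside) with their front faces coplanar on the −y side. 5 rungs, each 31 mm deep and 30 mm tall, span between the inner faces of the rails, front faces flush with the rails. The lowest rung's underside is at z = 247 mm and rungs are spaced 289 mm apart (underside to underside).


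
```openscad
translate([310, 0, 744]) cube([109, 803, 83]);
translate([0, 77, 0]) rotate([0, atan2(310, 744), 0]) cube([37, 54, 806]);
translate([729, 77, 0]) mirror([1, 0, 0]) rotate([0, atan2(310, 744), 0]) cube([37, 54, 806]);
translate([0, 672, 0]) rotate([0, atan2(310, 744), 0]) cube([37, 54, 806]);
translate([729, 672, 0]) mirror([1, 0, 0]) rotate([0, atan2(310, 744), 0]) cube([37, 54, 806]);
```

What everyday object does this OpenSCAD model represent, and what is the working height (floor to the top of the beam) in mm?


A sawhorse. The overall height is 827 mm.

A beam across two mirrored pairs of raked legs — a sawhorse. The beam's underside is at z = 744 (matching the legs' vertical rise in atan2(310, 744)) and the beam is 83 mm tall, so its top is at 744 + 83 = 827 mm. The raked legs top out at the beam's underside, so that is the highest point.


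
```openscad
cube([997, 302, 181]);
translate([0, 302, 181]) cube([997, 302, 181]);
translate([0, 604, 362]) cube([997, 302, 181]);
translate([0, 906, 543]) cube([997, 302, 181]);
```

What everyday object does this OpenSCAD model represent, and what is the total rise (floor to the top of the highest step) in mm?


A staircase. The total rise is 724 mm.

4 identical blocks, each offset up and back from the previous — a staircase. Each step is 181 mm tall and there are 4 of them, so the total rise is 4 × 181 = 724 mm.


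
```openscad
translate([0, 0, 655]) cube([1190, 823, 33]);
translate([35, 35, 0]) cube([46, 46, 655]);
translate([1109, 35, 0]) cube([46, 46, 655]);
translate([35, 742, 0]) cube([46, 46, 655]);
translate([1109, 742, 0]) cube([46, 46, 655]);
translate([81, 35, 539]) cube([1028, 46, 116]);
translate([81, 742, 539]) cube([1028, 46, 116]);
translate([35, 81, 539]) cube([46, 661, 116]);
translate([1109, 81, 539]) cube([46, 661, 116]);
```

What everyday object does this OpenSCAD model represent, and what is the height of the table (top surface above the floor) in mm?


A table. The table height is 688 mm.

A 1190×823×33 slab sits at z = 655 on four 46 mm square posts — a table. The top surface is at 655 + 33 = 688 mm.


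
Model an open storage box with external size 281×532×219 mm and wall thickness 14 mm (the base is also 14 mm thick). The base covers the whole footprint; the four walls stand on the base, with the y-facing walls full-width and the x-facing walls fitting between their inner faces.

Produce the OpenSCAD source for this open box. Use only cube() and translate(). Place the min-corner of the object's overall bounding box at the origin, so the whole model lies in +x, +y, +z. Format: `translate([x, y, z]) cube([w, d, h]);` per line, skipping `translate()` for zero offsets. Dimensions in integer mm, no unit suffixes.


cube([281, 532, 14]);
translate([0, 0, 14]) cube([281, 14, 205]);
translate([0, 518, 14]) cube([281, 14, 205]);
translate([0, 14, 14]) cube([14, 504, 205]);
translate([267, 14, 14]) cube([14, 504, 205]);


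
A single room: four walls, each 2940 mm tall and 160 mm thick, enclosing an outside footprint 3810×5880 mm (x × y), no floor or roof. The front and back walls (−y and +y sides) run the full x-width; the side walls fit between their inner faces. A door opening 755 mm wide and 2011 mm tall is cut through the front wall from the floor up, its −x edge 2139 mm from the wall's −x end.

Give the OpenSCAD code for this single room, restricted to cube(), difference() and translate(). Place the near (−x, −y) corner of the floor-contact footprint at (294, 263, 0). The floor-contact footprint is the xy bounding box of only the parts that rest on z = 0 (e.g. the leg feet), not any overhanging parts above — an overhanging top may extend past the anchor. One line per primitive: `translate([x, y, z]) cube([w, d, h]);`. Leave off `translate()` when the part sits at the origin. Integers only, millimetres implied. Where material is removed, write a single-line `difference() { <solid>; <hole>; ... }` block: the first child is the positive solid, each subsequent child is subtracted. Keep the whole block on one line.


difference() { translate([294, 263, 0]) cube([3810, 160, 2940]); translate([2433, 263, 0]) cube([755, 160, 2011]); }
translate([294, 5983, 0]) cube([3810, 160, 2940]);
translate([294, 423, 0]) cube([160, 5560, 2940]);
translate([3944, 423, 0]) cube([160, 5560, 2940]);


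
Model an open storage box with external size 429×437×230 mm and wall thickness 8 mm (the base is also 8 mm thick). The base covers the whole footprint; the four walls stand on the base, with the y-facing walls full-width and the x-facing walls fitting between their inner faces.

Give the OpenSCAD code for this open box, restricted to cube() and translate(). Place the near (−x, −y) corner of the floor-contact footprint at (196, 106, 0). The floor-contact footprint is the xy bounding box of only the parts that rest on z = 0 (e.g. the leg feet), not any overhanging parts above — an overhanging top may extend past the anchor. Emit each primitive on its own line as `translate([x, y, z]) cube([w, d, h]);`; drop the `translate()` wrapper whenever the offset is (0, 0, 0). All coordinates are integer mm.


translate([196, 106, 0]) cube([429, 437, 8]);
translate([196, 106, 8]) cube([429, 8, 222]);
translate([196, 535, 8]) cube([429, 8, 222]);
translate([196, 114, 8]) cube([8, 421, 222]);
translate([617, 114, 8]) cube([8, 421, 222]);


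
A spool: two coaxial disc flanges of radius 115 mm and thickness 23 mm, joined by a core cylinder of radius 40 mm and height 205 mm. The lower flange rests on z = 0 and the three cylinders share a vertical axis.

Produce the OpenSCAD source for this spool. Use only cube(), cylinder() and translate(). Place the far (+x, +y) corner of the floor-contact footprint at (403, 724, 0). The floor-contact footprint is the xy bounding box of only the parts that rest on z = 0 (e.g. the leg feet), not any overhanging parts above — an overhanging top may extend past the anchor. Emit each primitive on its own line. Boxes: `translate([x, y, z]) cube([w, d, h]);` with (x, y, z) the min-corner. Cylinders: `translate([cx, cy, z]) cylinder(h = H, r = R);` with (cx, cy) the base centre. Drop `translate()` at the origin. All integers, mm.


translate([288, 609, 0]) cylinder(h = 23, r = 115);
translate([288, 609, 23]) cylinder(h = 205, r = 40);
translate([288, 609, 228]) cylinder(h = 23, r = 115);


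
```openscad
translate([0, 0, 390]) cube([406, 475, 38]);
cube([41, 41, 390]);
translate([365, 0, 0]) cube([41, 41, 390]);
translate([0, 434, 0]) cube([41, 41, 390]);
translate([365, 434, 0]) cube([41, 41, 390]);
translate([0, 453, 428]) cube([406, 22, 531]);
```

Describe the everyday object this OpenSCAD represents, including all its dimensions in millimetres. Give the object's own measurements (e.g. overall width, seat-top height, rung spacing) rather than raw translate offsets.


A chair. The seat is a 406×475×38 mm slab with its top at z = 428 mm, on four 41×41 mm corner legs (flush with the seat edges, standing on z = 0). A flat backrest 22 mm thick, 531 mm tall, spans the full seat width and rises from the seat top along its +y edge, rear face flush with the rear of the seat.


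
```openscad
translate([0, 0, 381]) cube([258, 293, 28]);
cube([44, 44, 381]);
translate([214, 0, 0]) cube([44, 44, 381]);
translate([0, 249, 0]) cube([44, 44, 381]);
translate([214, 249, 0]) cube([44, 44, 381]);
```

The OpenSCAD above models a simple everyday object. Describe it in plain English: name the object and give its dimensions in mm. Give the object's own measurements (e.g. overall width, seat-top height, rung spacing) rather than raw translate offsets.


A four-legged stool. The seat is a 258×293×28 mm slab whose top surface is at z = 409 mm; four square legs, each 44×44 mm in cross-section, run from the floor (z = 0) to the underside of the seat, each flush with a corner of the seat.


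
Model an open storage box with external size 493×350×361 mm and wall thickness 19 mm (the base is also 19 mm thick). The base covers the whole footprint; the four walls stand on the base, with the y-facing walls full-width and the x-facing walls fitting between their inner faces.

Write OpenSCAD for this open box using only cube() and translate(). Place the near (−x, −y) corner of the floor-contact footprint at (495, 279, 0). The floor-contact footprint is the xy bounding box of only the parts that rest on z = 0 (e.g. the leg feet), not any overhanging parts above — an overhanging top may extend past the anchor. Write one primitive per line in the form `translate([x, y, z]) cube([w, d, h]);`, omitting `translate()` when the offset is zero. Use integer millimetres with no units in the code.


translate([495, 279, 0]) cube([493, 350, 19]);
translate([495, 279, 19]) cube([493, 19, 342]);
translate([495, 610, 19]) cube([493, 19, 342]);
translate([495, 298, 19]) cube([19, 312, 342]);
translate([969, 298, 19]) cube([19, 312, 342]);
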